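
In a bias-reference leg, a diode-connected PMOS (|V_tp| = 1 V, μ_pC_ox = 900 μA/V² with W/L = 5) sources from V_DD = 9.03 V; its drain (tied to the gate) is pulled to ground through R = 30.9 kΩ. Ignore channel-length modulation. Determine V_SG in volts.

V_SG = 1.33 V

With gate tied to drain, V_SG = V_SD ≥ V_SG − |V_tp|, so the device is in saturation.
k_p = μ_pC_ox · (W/L) = 4.5 mA/V².
KCL at the drain: ½ k_p (V_SG − |V_tp|)² = (V_DD − V_SG)/R.
Let x = V_SG − 1. Then 69.5 x² + x − 8.03 = 0, giving x = 0.333 V (positive root), so V_SG = 1.33 V.
I_D = (V_DD − V_SG)/R = (9.03 − 1.33) / 30.9 = 0.249 mA.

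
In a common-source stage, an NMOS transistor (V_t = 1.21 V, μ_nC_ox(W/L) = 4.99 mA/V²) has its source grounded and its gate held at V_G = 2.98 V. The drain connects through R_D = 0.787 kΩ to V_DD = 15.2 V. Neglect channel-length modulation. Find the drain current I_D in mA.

I_D = 7.82 mA

V_GS = V_G = 2.98 V, so V_ov = 2.98 − 1.21 = 1.77 V.
Assume saturation: I_D = ½ k_n V_ov² = 0.5 × 4.99 × 1.77² = 7.82 mA, giving V_DS = V_DD − I_D R_D = 15.2 − 7.82 × 0.787 = 9.05 V.
V_DS = 9.05 V ≥ V_ov = 1.77 V, confirming saturation.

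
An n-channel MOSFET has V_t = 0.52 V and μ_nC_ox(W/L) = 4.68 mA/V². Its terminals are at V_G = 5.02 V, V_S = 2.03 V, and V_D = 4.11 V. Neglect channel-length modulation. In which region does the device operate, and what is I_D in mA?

V_GS = V_G − V_S = 5.02 − 2.03 = 2.99 V; V_DS = V_D − V_S = 4.11 − 2.03 = 2.08 V.
V_ov = V_GS − V_t = 2.99 − 0.52 = 2.47 V.
Since V_DS = 2.08 V < V_ov = 2.47 V, the device is in the triode region.
I_D = k_n [V_ov · V_DS − ½ V_DS²] = 4.68 × [2.47 × 2.08 − 0.5 × 2.08²] = 13.9 mA.

Triode; I_D = 13.9 mA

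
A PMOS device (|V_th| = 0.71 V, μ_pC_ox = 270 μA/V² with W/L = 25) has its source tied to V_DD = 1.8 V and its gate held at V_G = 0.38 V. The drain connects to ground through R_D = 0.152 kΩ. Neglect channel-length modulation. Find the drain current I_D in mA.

I_D = 1.70 mA

V_SG = V_DD − V_G = 1.8 − 0.38 = 1.42 V, so V_ov = 1.42 − 0.71 = 0.71 V.
k_p = μ_pC_ox · (W/L) = 6.75 mA/V².
Assume saturation: I_D = ½ k_p V_ov² = 0.5 × 6.75 × 0.71² = 1.7 mA, giving V_SD = V_DD − I_D R_D = 1.8 − 1.7 × 0.152 = 1.54 V.
V_SD = 1.54 V ≥ V_ov = 0.71 V, confirming saturation.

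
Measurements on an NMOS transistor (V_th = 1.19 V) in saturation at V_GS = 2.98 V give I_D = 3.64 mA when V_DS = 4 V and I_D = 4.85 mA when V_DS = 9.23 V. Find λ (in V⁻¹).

With V_GS fixed, I_D ∝ (1 + λ V_DS) in saturation, so I_D2/I_D1 = (1 + λ V_DS2)/(1 + λ V_DS1).
4.85/3.64 = 1.332 = (1 + 9.23 λ)/(1 + 4 λ).
Solving: λ (I_D1 V_DS2 − I_D2 V_DS1) = I_D2 − I_D1, so λ = (4.85 − 3.64) / (3.64 × 9.23 − 4.85 × 4) = 1.21 / 14.2 = 0.0852 V⁻¹.

λ = 0.0852 V⁻¹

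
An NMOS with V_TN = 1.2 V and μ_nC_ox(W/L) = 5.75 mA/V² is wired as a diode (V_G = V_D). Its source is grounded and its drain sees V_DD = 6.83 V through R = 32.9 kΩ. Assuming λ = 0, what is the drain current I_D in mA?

With gate tied to drain, V_GS = V_DS ≥ V_GS − V_TN, so the device is in saturation.
KCL at the drain: ½ k_n (V_GS − V_TN)² = (V_DD − V_GS)/R.
Let x = V_GS − 1.2. Then 94.6 x² + x − 5.63 = 0, giving x = 0.239 V (positive root), so V_GS = 1.44 V.
I_D = (V_DD − V_GS)/R = (6.83 − 1.44) / 32.9 = 0.164 mA.

I_D = 0.164 mA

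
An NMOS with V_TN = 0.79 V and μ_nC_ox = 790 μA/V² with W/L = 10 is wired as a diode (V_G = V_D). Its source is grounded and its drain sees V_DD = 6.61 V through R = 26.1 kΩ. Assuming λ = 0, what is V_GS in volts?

V_GS = 1.02 V

With gate tied to drain, V_GS = V_DS ≥ V_GS − V_TN, so the device is in saturation.
k_n = μ_nC_ox · (W/L) = 7.9 mA/V².
KCL at the drain: ½ k_n (V_GS − V_TN)² = (V_DD − V_GS)/R.
Let x = V_GS − 0.79. Then 103 x² + x − 5.82 = 0, giving x = 0.233 V (positive root), so V_GS = 1.02 V.
I_D = (V_DD − V_GS)/R = (6.61 − 1.02) / 26.1 = 0.214 mA.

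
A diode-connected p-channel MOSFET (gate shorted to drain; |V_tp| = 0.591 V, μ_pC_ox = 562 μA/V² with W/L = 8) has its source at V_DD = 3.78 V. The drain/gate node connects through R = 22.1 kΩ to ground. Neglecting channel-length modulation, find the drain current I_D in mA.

I_D = 0.133 mA

With gate tied to drain, V_SG = V_SD ≥ V_SG − |V_tp|, so the device is in saturation.
k_p = μ_pC_ox · (W/L) = 4.496 mA/V².
KCL at the drain: ½ k_p (V_SG − |V_tp|)² = (V_DD − V_SG)/R.
Let x = V_SG − 0.591. Then 49.7 x² + x − 3.189 = 0, giving x = 0.243 V (positive root), so V_SG = 0.834 V.
I_D = (V_DD − V_SG)/R = (3.78 − 0.834) / 22.1 = 0.133 mA.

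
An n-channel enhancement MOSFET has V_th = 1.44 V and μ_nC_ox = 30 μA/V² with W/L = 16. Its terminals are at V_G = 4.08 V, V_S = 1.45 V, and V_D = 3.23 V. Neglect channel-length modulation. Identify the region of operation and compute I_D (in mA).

Saturation; I_D = 0.340 mA

V_GS = V_G − V_S = 4.08 − 1.45 = 2.63 V; V_DS = V_D − V_S = 3.23 − 1.45 = 1.78 V.
k_n = μ_nC_ox · (W/L) = 0.48 mA/V².
V_ov = V_GS − V_th = 2.63 − 1.44 = 1.19 V.
Since V_DS = 1.78 V ≥ V_ov = 1.19 V, the device is in saturation.
I_D = ½ k_n V_ov² = 0.5 × 0.48 × 1.19² = 0.34 mA.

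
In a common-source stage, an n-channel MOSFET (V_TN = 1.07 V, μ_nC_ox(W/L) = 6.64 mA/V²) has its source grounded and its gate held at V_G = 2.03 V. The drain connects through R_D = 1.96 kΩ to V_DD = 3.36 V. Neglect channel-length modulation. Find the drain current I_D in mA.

I_D = 1.57 mA

V_GS = V_G = 2.03 V, so V_ov = 2.03 − 1.07 = 0.96 V.
Assume saturation: I_D = ½ k_n V_ov² = 0.5 × 6.64 × 0.96² = 3.06 mA, giving V_DS = V_DD − I_D R_D = 3.36 − 3.06 × 1.96 = -2.64 V.
But -2.64 V < V_ov = 0.96 V, so the device is actually in triode.
In triode I_D = k_n[V_ov V_DS − ½ V_DS²] and I_D = (V_DD − V_DS)/R_D. Equating: 6.51 V_DS² − 13.49 V_DS + 3.36 = 0, giving V_DS = 0.289 V (the root below V_ov).
I_D = (3.36 − 0.289) / 1.96 = 1.57 mA.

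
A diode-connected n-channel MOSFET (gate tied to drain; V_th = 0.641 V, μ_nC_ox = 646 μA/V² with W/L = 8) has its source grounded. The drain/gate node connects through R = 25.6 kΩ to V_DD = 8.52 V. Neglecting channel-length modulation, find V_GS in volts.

V_GS = 0.979 V

With gate tied to drain, V_GS = V_DS ≥ V_GS − V_th, so the device is in saturation.
k_n = μ_nC_ox · (W/L) = 5.168 mA/V².
KCL at the drain: ½ k_n (V_GS − V_th)² = (V_DD − V_GS)/R.
Let x = V_GS − 0.641. Then 66.2 x² + x − 7.879 = 0, giving x = 0.338 V (positive root), so V_GS = 0.979 V.
I_D = (V_DD − V_GS)/R = (8.52 − 0.979) / 25.6 = 0.295 mA.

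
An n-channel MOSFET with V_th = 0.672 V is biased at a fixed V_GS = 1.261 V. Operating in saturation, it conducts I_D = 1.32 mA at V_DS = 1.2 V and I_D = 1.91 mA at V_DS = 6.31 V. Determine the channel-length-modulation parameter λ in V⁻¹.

With V_GS fixed, I_D ∝ (1 + λ V_DS) in saturation, so I_D2/I_D1 = (1 + λ V_DS2)/(1 + λ V_DS1).
1.91/1.32 = 1.447 = (1 + 6.31 λ)/(1 + 1.2 λ).
Solving: λ (I_D1 V_DS2 − I_D2 V_DS1) = I_D2 − I_D1, so λ = (1.91 − 1.32) / (1.32 × 6.31 − 1.91 × 1.2) = 0.59 / 6.04 = 0.0977 V⁻¹.

λ = 0.0977 V⁻¹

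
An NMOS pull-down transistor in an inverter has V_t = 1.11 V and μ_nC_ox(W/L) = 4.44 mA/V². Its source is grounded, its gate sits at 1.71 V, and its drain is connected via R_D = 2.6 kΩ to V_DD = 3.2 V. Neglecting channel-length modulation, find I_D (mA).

I_D = 0.799 mA

V_GS = V_G = 1.71 V, so V_ov = 1.71 − 1.11 = 0.6 V.
Assume saturation: I_D = ½ k_n V_ov² = 0.5 × 4.44 × 0.6² = 0.799 mA, giving V_DS = V_DD − I_D R_D = 3.2 − 0.799 × 2.6 = 1.12 V.
V_DS = 1.12 V ≥ V_ov = 0.6 V, confirming saturation.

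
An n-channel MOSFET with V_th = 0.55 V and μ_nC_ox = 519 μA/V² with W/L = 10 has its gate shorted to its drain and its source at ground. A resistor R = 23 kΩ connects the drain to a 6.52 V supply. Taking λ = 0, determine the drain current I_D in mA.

With gate tied to drain, V_GS = V_DS ≥ V_GS − V_th, so the device is in saturation.
k_n = μ_nC_ox · (W/L) = 5.19 mA/V².
KCL at the drain: ½ k_n (V_GS − V_th)² = (V_DD − V_GS)/R.
Let x = V_GS − 0.55. Then 59.7 x² + x − 5.97 = 0, giving x = 0.308 V (positive root), so V_GS = 0.858 V.
I_D = (V_DD − V_GS)/R = (6.52 − 0.858) / 23 = 0.246 mA.

I_D = 0.246 mA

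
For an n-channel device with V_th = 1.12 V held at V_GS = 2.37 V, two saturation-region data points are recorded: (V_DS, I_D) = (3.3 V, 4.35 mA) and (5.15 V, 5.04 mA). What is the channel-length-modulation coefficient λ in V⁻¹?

λ = 0.120 V⁻¹

With V_GS fixed, I_D ∝ (1 + λ V_DS) in saturation, so I_D2/I_D1 = (1 + λ V_DS2)/(1 + λ V_DS1).
5.04/4.35 = 1.159 = (1 + 5.15 λ)/(1 + 3.3 λ).
Solving: λ (I_D1 V_DS2 − I_D2 V_DS1) = I_D2 − I_D1, so λ = (5.04 − 4.35) / (4.35 × 5.15 − 5.04 × 3.3) = 0.69 / 5.77 = 0.12 V⁻¹.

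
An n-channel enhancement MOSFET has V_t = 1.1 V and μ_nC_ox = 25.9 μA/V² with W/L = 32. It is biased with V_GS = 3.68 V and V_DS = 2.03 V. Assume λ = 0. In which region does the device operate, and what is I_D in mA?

Triode; I_D = 2.63 mA

k_n = μ_nC_ox · (W/L) = 0.8288 mA/V².
V_ov = V_GS − V_t = 3.68 − 1.1 = 2.58 V.
Since V_DS = 2.03 V < V_ov = 2.58 V, the device is in the triode region.
I_D = k_n [V_ov · V_DS − ½ V_DS²] = 0.8288 × [2.58 × 2.03 − 0.5 × 2.03²] = 2.63 mA.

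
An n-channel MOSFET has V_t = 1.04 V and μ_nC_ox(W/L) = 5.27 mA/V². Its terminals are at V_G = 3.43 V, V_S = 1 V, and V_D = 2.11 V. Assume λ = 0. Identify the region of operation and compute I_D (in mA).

Triode; I_D = 4.88 mA

V_GS = V_G − V_S = 3.43 − 1 = 2.43 V; V_DS = V_D − V_S = 2.11 − 1 = 1.11 V.
V_ov = V_GS − V_t = 2.43 − 1.04 = 1.39 V.
Since V_DS = 1.11 V < V_ov = 1.39 V, the device is in the triode region.
I_D = k_n [V_ov · V_DS − ½ V_DS²] = 5.27 × [1.39 × 1.11 − 0.5 × 1.11²] = 4.88 mA.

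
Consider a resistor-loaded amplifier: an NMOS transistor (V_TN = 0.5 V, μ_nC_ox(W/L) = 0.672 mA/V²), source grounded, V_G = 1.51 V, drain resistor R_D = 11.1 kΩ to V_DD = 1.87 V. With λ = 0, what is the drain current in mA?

V_GS = V_G = 1.51 V, so V_ov = 1.51 − 0.5 = 1.01 V.
Assume saturation: I_D = ½ k_n V_ov² = 0.5 × 0.672 × 1.01² = 0.343 mA, giving V_DS = V_DD − I_D R_D = 1.87 − 0.343 × 11.1 = -1.93 V.
But -1.93 V < V_ov = 1.01 V, so the device is actually in triode.
In triode I_D = k_n[V_ov V_DS − ½ V_DS²] and I_D = (V_DD − V_DS)/R_D. Equating: 3.73 V_DS² − 8.534 V_DS + 1.87 = 0, giving V_DS = 0.245 V (the root below V_ov).
I_D = (1.87 − 0.245) / 11.1 = 0.146 mA.

I_D = 0.146 mA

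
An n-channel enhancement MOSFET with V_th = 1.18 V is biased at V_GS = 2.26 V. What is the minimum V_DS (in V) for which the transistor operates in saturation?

The boundary between triode and saturation is V_DS = V_GS − V_th = V_ov.
V_ov = 2.26 − 1.18 = 1.08 V.

V_DS,sat = 1.08 V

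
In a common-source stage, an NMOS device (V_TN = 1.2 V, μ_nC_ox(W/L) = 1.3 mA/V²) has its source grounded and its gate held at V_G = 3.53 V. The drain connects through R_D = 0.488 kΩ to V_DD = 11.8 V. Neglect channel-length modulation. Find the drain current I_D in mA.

I_D = 3.53 mA

V_GS = V_G = 3.53 V, so V_ov = 3.53 − 1.2 = 2.33 V.
Assume saturation: I_D = ½ k_n V_ov² = 0.5 × 1.3 × 2.33² = 3.53 mA, giving V_DS = V_DD − I_D R_D = 11.8 − 3.53 × 0.488 = 10.1 V.
V_DS = 10.1 V ≥ V_ov = 2.33 V, confirming saturation.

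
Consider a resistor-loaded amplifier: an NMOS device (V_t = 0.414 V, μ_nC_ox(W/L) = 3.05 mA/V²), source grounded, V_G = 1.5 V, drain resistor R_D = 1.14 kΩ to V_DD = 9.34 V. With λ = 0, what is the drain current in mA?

I_D = 1.80 mA

V_GS = V_G = 1.5 V, so V_ov = 1.5 − 0.414 = 1.09 V.
Assume saturation: I_D = ½ k_n V_ov² = 0.5 × 3.05 × 1.09² = 1.8 mA, giving V_DS = V_DD − I_D R_D = 9.34 − 1.8 × 1.14 = 7.29 V.
V_DS = 7.29 V ≥ V_ov = 1.09 V, confirming saturation.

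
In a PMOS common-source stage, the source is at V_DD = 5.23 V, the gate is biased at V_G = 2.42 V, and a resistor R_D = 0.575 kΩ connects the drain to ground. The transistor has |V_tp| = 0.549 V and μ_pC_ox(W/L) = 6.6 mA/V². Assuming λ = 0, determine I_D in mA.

I_D = 8.01 mA

V_SG = V_DD − V_G = 5.23 − 2.42 = 2.81 V, so V_ov = 2.81 − 0.549 = 2.26 V.
Assume saturation: I_D = ½ k_p V_ov² = 0.5 × 6.6 × 2.26² = 16.9 mA, giving V_SD = V_DD − I_D R_D = 5.23 − 16.9 × 0.575 = -4.47 V.
But -4.47 V < V_ov = 2.26 V, so the device is actually in triode.
In triode I_D = k_p[V_ov V_SD − ½ V_SD²] and I_D = (V_DD − V_SD)/R_D. Equating: 1.9 V_SD² − 9.58 V_SD + 5.23 = 0, giving V_SD = 0.623 V (the root below V_ov).
I_D = (5.23 − 0.623) / 0.575 = 8.01 mA.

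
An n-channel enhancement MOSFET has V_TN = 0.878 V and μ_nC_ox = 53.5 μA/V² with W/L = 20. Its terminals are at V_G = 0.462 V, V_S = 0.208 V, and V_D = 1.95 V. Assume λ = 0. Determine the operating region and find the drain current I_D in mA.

Cutoff; I_D = 0 mA

V_GS = V_G − V_S = 0.462 − 0.208 = 0.254 V; V_DS = V_D − V_S = 1.95 − 0.208 = 1.74 V.
V_GS = 0.254 V < V_TN = 0.878 V, so the transistor is in cutoff.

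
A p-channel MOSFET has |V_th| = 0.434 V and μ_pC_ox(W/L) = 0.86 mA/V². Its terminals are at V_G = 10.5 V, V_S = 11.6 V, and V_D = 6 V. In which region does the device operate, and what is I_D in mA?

V_SG = V_S − V_G = 11.6 − 10.5 = 1.1 V; V_SD = V_S − V_D = 11.6 − 6 = 5.6 V.
V_ov = V_SG − |V_th| = 1.1 − 0.434 = 0.666 V.
Since V_SD = 5.6 V ≥ V_ov = 0.666 V, the device is in saturation.
I_D = ½ k_p V_ov² = 0.5 × 0.86 × 0.666² = 0.191 mA.

Saturation; I_D = 0.191 mA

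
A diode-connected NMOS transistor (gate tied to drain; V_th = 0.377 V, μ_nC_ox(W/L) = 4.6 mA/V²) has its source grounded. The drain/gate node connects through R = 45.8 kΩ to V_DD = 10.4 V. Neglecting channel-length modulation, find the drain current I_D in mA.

With gate tied to drain, V_GS = V_DS ≥ V_GS − V_th, so the device is in saturation.
KCL at the drain: ½ k_n (V_GS − V_th)² = (V_DD − V_GS)/R.
Let x = V_GS − 0.377. Then 105 x² + x − 10.02 = 0, giving x = 0.304 V (positive root), so V_GS = 0.681 V.
I_D = (V_DD − V_GS)/R = (10.4 − 0.681) / 45.8 = 0.212 mA.

I_D = 0.212 mA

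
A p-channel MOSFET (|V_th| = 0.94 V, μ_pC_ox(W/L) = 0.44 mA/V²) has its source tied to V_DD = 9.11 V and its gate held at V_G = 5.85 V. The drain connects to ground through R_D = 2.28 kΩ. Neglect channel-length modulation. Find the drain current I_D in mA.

I_D = 1.18 mA

V_SG = V_DD − V_G = 9.11 − 5.85 = 3.26 V, so V_ov = 3.26 − 0.94 = 2.32 V.
Assume saturation: I_D = ½ k_p V_ov² = 0.5 × 0.44 × 2.32² = 1.18 mA, giving V_SD = V_DD − I_D R_D = 9.11 − 1.18 × 2.28 = 6.41 V.
V_SD = 6.41 V ≥ V_ov = 2.32 V, confirming saturation.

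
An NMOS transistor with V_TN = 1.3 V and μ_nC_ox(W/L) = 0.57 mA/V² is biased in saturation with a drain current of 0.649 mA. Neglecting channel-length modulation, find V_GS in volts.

In saturation I_D = ½ k_n (V_GS − V_TN)², so V_GS − V_TN = √(2 I_D / k_n) = √(2 × 0.649 / 0.57) = 1.51 V.
V_GS = 1.3 + 1.51 = 2.81 V.

V_GS = 2.81 V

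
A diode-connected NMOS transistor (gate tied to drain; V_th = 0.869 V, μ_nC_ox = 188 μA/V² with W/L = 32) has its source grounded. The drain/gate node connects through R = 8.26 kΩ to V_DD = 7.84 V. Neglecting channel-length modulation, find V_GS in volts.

V_GS = 1.38 V

With gate tied to drain, V_GS = V_DS ≥ V_GS − V_th, so the device is in saturation.
k_n = μ_nC_ox · (W/L) = 6.016 mA/V².
KCL at the drain: ½ k_n (V_GS − V_th)² = (V_DD − V_GS)/R.
Let x = V_GS − 0.869. Then 24.8 x² + x − 6.971 = 0, giving x = 0.51 V (positive root), so V_GS = 1.38 V.
I_D = (V_DD − V_GS)/R = (7.84 − 1.38) / 8.26 = 0.782 mA.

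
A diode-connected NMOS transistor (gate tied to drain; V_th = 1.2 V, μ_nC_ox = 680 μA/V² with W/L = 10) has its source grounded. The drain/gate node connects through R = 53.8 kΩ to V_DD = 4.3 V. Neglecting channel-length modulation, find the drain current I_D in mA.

With gate tied to drain, V_GS = V_DS ≥ V_GS − V_th, so the device is in saturation.
k_n = μ_nC_ox · (W/L) = 6.8 mA/V².
KCL at the drain: ½ k_n (V_GS − V_th)² = (V_DD − V_GS)/R.
Let x = V_GS − 1.2. Then 183 x² + x − 3.1 = 0, giving x = 0.127 V (positive root), so V_GS = 1.33 V.
I_D = (V_DD − V_GS)/R = (4.3 − 1.33) / 53.8 = 0.0553 mA.

I_D = 0.0553 mA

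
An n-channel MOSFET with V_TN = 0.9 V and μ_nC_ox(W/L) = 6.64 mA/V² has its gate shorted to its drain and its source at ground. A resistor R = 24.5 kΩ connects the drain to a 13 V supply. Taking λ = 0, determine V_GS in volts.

With gate tied to drain, V_GS = V_DS ≥ V_GS − V_TN, so the device is in saturation.
KCL at the drain: ½ k_n (V_GS − V_TN)² = (V_DD − V_GS)/R.
Let x = V_GS − 0.9. Then 81.3 x² + x − 12.1 = 0, giving x = 0.38 V (positive root), so V_GS = 1.28 V.
I_D = (V_DD − V_GS)/R = (13 − 1.28) / 24.5 = 0.478 mA.

V_GS = 1.28 V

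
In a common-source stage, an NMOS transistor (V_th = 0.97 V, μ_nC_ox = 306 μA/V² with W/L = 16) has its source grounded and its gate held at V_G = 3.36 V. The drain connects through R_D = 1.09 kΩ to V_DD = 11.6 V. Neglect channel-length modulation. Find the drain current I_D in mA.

I_D = 9.67 mA

V_GS = V_G = 3.36 V, so V_ov = 3.36 − 0.97 = 2.39 V.
k_n = μ_nC_ox · (W/L) = 4.896 mA/V².
Assume saturation: I_D = ½ k_n V_ov² = 0.5 × 4.896 × 2.39² = 14 mA, giving V_DS = V_DD − I_D R_D = 11.6 − 14 × 1.09 = -3.64 V.
But -3.64 V < V_ov = 2.39 V, so the device is actually in triode.
In triode I_D = k_n[V_ov V_DS − ½ V_DS²] and I_D = (V_DD − V_DS)/R_D. Equating: 2.67 V_DS² − 13.75 V_DS + 11.6 = 0, giving V_DS = 1.06 V (the root below V_ov).
I_D = (11.6 − 1.06) / 1.09 = 9.67 mA.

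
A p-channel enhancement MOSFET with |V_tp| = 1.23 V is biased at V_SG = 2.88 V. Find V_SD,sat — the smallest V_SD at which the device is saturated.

The boundary between triode and saturation is V_SD = V_SG − |V_tp| = V_ov.
V_ov = 2.88 − 1.23 = 1.65 V.

V_SD,sat = 1.65 V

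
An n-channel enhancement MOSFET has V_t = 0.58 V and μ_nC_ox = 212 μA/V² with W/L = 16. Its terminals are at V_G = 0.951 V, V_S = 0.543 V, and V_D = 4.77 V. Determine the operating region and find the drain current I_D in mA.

Cutoff; I_D = 0 mA

V_GS = V_G − V_S = 0.951 − 0.543 = 0.408 V; V_DS = V_D − V_S = 4.77 − 0.543 = 4.23 V.
V_GS = 0.408 V < V_t = 0.58 V, so the transistor is in cutoff.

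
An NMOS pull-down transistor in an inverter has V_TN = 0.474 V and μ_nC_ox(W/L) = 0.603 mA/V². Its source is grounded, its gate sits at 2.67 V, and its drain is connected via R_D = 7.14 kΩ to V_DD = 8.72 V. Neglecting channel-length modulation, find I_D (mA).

V_GS = V_G = 2.67 V, so V_ov = 2.67 − 0.474 = 2.2 V.
Assume saturation: I_D = ½ k_n V_ov² = 0.5 × 0.603 × 2.2² = 1.45 mA, giving V_DS = V_DD − I_D R_D = 8.72 − 1.45 × 7.14 = -1.66 V.
But -1.66 V < V_ov = 2.2 V, so the device is actually in triode.
In triode I_D = k_n[V_ov V_DS − ½ V_DS²] and I_D = (V_DD − V_DS)/R_D. Equating: 2.15 V_DS² − 10.45 V_DS + 8.72 = 0, giving V_DS = 1.07 V (the root below V_ov).
I_D = (8.72 − 1.07) / 7.14 = 1.07 mA.

I_D = 1.07 mA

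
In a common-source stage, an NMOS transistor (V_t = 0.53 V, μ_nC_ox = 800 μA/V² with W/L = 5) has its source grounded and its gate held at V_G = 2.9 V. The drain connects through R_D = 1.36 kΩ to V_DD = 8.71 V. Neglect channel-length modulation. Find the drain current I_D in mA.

V_GS = V_G = 2.9 V, so V_ov = 2.9 − 0.53 = 2.37 V.
k_n = μ_nC_ox · (W/L) = 4 mA/V².
Assume saturation: I_D = ½ k_n V_ov² = 0.5 × 4 × 2.37² = 11.2 mA, giving V_DS = V_DD − I_D R_D = 8.71 − 11.2 × 1.36 = -6.57 V.
But -6.57 V < V_ov = 2.37 V, so the device is actually in triode.
In triode I_D = k_n[V_ov V_DS − ½ V_DS²] and I_D = (V_DD − V_DS)/R_D. Equating: 2.72 V_DS² − 13.89 V_DS + 8.71 = 0, giving V_DS = 0.732 V (the root below V_ov).
I_D = (8.71 − 0.732) / 1.36 = 5.87 mA.

I_D = 5.87 mA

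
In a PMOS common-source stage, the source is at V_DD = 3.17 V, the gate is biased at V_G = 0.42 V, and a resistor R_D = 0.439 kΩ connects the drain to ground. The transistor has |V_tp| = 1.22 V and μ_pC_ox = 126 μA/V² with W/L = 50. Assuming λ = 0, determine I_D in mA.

V_SG = V_DD − V_G = 3.17 − 0.42 = 2.75 V, so V_ov = 2.75 − 1.22 = 1.53 V.
k_p = μ_pC_ox · (W/L) = 6.3 mA/V².
Assume saturation: I_D = ½ k_p V_ov² = 0.5 × 6.3 × 1.53² = 7.37 mA, giving V_SD = V_DD − I_D R_D = 3.17 − 7.37 × 0.439 = -0.0671 V.
But -0.0671 V < V_ov = 1.53 V, so the device is actually in triode.
In triode I_D = k_p[V_ov V_SD − ½ V_SD²] and I_D = (V_DD − V_SD)/R_D. Equating: 1.38 V_SD² − 5.232 V_SD + 3.17 = 0, giving V_SD = 0.758 V (the root below V_ov).
I_D = (3.17 − 0.758) / 0.439 = 5.5 mA.

I_D = 5.50 mA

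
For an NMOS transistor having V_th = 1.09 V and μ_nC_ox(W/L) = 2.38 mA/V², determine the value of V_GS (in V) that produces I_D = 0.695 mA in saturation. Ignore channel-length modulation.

In saturation I_D = ½ k_n (V_GS − V_th)², so V_GS − V_th = √(2 I_D / k_n) = √(2 × 0.695 / 2.38) = 0.764 V.
V_GS = 1.09 + 0.764 = 1.85 V.

V_GS = 1.85 V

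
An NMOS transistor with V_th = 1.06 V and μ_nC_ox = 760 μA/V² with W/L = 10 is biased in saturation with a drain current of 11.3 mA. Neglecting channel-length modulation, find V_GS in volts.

k_n = μ_nC_ox · (W/L) = 7.6 mA/V².
In saturation I_D = ½ k_n (V_GS − V_th)², so V_GS − V_th = √(2 I_D / k_n) = √(2 × 11.3 / 7.6) = 1.72 V.
V_GS = 1.06 + 1.72 = 2.78 V.

V_GS = 2.78 V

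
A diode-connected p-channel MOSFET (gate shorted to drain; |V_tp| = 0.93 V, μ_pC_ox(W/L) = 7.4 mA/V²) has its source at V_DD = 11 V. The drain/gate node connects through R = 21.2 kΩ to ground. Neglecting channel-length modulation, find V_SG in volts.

V_SG = 1.28 V

With gate tied to drain, V_SG = V_SD ≥ V_SG − |V_tp|, so the device is in saturation.
KCL at the drain: ½ k_p (V_SG − |V_tp|)² = (V_DD − V_SG)/R.
Let x = V_SG − 0.93. Then 78.4 x² + x − 10.07 = 0, giving x = 0.352 V (positive root), so V_SG = 1.28 V.
I_D = (V_DD − V_SG)/R = (11 − 1.28) / 21.2 = 0.458 mA.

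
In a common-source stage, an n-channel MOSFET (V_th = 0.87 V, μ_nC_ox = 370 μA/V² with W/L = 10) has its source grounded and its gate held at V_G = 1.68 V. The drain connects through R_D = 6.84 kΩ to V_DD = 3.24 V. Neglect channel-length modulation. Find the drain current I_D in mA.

V_GS = V_G = 1.68 V, so V_ov = 1.68 − 0.87 = 0.81 V.
k_n = μ_nC_ox · (W/L) = 3.7 mA/V².
Assume saturation: I_D = ½ k_n V_ov² = 0.5 × 3.7 × 0.81² = 1.21 mA, giving V_DS = V_DD − I_D R_D = 3.24 − 1.21 × 6.84 = -5.06 V.
But -5.06 V < V_ov = 0.81 V, so the device is actually in triode.
In triode I_D = k_n[V_ov V_DS − ½ V_DS²] and I_D = (V_DD − V_DS)/R_D. Equating: 12.7 V_DS² − 21.5 V_DS + 3.24 = 0, giving V_DS = 0.167 V (the root below V_ov).
I_D = (3.24 − 0.167) / 6.84 = 0.449 mA.

I_D = 0.449 mA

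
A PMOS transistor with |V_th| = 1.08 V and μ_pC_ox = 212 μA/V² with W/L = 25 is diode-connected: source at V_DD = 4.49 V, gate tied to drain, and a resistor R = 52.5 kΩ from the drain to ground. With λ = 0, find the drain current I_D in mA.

I_D = 0.0620 mA

With gate tied to drain, V_SG = V_SD ≥ V_SG − |V_th|, so the device is in saturation.
k_p = μ_pC_ox · (W/L) = 5.3 mA/V².
KCL at the drain: ½ k_p (V_SG − |V_th|)² = (V_DD − V_SG)/R.
Let x = V_SG − 1.08. Then 139 x² + x − 3.41 = 0, giving x = 0.153 V (positive root), so V_SG = 1.23 V.
I_D = (V_DD − V_SG)/R = (4.49 − 1.23) / 52.5 = 0.062 mA.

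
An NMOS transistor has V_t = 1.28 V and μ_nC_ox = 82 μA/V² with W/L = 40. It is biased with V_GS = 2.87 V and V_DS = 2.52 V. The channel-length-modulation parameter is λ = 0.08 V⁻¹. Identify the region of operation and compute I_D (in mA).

Saturation; I_D = 4.98 mA

k_n = μ_nC_ox · (W/L) = 3.28 mA/V².
V_ov = V_GS − V_t = 2.87 − 1.28 = 1.59 V.
Since V_DS = 2.52 V ≥ V_ov = 1.59 V, the device is in saturation.
I_D = ½ k_n V_ov² (1 + λ V_DS) = 0.5 × 3.28 × 1.59² × (1 + 0.08 × 2.52) = 4.98 mA.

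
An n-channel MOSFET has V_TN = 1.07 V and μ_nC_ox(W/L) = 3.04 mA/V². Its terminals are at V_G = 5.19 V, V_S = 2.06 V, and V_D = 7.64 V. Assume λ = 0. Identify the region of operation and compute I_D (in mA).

Saturation; I_D = 6.45 mA

V_GS = V_G − V_S = 5.19 − 2.06 = 3.13 V; V_DS = V_D − V_S = 7.64 − 2.06 = 5.58 V.
V_ov = V_GS − V_TN = 3.13 − 1.07 = 2.06 V.
Since V_DS = 5.58 V ≥ V_ov = 2.06 V, the device is in saturation.
I_D = ½ k_n V_ov² = 0.5 × 3.04 × 2.06² = 6.45 mA.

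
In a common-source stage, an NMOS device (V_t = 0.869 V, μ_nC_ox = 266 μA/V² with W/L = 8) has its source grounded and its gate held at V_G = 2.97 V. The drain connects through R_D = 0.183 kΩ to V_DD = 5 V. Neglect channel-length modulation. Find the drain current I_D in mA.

V_GS = V_G = 2.97 V, so V_ov = 2.97 − 0.869 = 2.1 V.
k_n = μ_nC_ox · (W/L) = 2.128 mA/V².
Assume saturation: I_D = ½ k_n V_ov² = 0.5 × 2.128 × 2.1² = 4.7 mA, giving V_DS = V_DD − I_D R_D = 5 − 4.7 × 0.183 = 4.14 V.
V_DS = 4.14 V ≥ V_ov = 2.1 V, confirming saturation.

I_D = 4.70 mA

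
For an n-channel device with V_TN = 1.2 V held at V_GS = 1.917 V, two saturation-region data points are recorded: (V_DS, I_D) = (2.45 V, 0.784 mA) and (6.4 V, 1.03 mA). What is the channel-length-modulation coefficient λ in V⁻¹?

λ = 0.0986 V⁻¹

With V_GS fixed, I_D ∝ (1 + λ V_DS) in saturation, so I_D2/I_D1 = (1 + λ V_DS2)/(1 + λ V_DS1).
1.03/0.784 = 1.314 = (1 + 6.4 λ)/(1 + 2.45 λ).
Solving: λ (I_D1 V_DS2 − I_D2 V_DS1) = I_D2 − I_D1, so λ = (1.03 − 0.784) / (0.784 × 6.4 − 1.03 × 2.45) = 0.246 / 2.49 = 0.0986 V⁻¹.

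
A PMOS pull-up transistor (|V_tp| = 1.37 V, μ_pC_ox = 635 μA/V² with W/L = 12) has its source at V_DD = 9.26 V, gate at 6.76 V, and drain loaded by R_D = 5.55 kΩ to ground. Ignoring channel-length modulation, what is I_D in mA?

I_D = 1.63 mA

V_SG = V_DD − V_G = 9.26 − 6.76 = 2.5 V, so V_ov = 2.5 − 1.37 = 1.13 V.
k_p = μ_pC_ox · (W/L) = 7.62 mA/V².
Assume saturation: I_D = ½ k_p V_ov² = 0.5 × 7.62 × 1.13² = 4.86 mA, giving V_SD = V_DD − I_D R_D = 9.26 − 4.86 × 5.55 = -17.7 V.
But -17.7 V < V_ov = 1.13 V, so the device is actually in triode.
In triode I_D = k_p[V_ov V_SD − ½ V_SD²] and I_D = (V_DD − V_SD)/R_D. Equating: 21.1 V_SD² − 48.79 V_SD + 9.26 = 0, giving V_SD = 0.209 V (the root below V_ov).
I_D = (9.26 − 0.209) / 5.55 = 1.63 mA.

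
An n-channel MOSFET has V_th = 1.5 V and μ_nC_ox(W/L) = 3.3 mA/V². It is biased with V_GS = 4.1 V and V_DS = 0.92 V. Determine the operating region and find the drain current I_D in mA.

Triode; I_D = 6.50 mA

V_ov = V_GS − V_th = 4.1 − 1.5 = 2.6 V.
Since V_DS = 0.92 V < V_ov = 2.6 V, the device is in the triode region.
I_D = k_n [V_ov · V_DS − ½ V_DS²] = 3.3 × [2.6 × 0.92 − 0.5 × 0.92²] = 6.5 mA.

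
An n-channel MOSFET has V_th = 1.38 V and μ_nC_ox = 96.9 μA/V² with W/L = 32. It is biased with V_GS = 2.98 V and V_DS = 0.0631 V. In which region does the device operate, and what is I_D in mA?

k_n = μ_nC_ox · (W/L) = 3.101 mA/V².
V_ov = V_GS − V_th = 2.98 − 1.38 = 1.6 V.
Since V_DS = 0.0631 V < V_ov = 1.6 V, the device is in the triode region.
I_D = k_n [V_ov · V_DS − ½ V_DS²] = 3.101 × [1.6 × 0.0631 − 0.5 × 0.0631²] = 0.307 mA.

Triode; I_D = 0.307 mA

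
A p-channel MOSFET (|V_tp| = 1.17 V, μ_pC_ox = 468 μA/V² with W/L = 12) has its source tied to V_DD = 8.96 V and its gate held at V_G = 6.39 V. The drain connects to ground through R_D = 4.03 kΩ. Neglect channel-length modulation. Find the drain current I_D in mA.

V_SG = V_DD − V_G = 8.96 − 6.39 = 2.57 V, so V_ov = 2.57 − 1.17 = 1.4 V.
k_p = μ_pC_ox · (W/L) = 5.616 mA/V².
Assume saturation: I_D = ½ k_p V_ov² = 0.5 × 5.616 × 1.4² = 5.5 mA, giving V_SD = V_DD − I_D R_D = 8.96 − 5.5 × 4.03 = -13.2 V.
But -13.2 V < V_ov = 1.4 V, so the device is actually in triode.
In triode I_D = k_p[V_ov V_SD − ½ V_SD²] and I_D = (V_DD − V_SD)/R_D. Equating: 11.3 V_SD² − 32.69 V_SD + 8.96 = 0, giving V_SD = 0.307 V (the root below V_ov).
I_D = (8.96 − 0.307) / 4.03 = 2.15 mA.

I_D = 2.15 mA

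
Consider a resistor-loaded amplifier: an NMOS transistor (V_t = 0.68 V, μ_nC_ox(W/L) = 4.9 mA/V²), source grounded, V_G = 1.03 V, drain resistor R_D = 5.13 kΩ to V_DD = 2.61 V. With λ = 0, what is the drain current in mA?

I_D = 0.300 mA

V_GS = V_G = 1.03 V, so V_ov = 1.03 − 0.68 = 0.35 V.
Assume saturation: I_D = ½ k_n V_ov² = 0.5 × 4.9 × 0.35² = 0.3 mA, giving V_DS = V_DD − I_D R_D = 2.61 − 0.3 × 5.13 = 1.07 V.
V_DS = 1.07 V ≥ V_ov = 0.35 V, confirming saturation.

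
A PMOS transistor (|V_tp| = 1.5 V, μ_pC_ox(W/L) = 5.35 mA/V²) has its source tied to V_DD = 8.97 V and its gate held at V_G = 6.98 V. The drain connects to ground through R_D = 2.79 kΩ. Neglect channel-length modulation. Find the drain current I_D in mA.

V_SG = V_DD − V_G = 8.97 − 6.98 = 1.99 V, so V_ov = 1.99 − 1.5 = 0.49 V.
Assume saturation: I_D = ½ k_p V_ov² = 0.5 × 5.35 × 0.49² = 0.642 mA, giving V_SD = V_DD − I_D R_D = 8.97 − 0.642 × 2.79 = 7.18 V.
V_SD = 7.18 V ≥ V_ov = 0.49 V, confirming saturation.

I_D = 0.642 mA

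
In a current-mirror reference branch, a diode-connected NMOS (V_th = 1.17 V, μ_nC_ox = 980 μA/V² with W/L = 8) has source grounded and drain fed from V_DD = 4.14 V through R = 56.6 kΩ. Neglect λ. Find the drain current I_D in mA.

I_D = 0.0505 mA

With gate tied to drain, V_GS = V_DS ≥ V_GS − V_th, so the device is in saturation.
k_n = μ_nC_ox · (W/L) = 7.84 mA/V².
KCL at the drain: ½ k_n (V_GS − V_th)² = (V_DD − V_GS)/R.
Let x = V_GS − 1.17. Then 222 x² + x − 2.97 = 0, giving x = 0.113 V (positive root), so V_GS = 1.28 V.
I_D = (V_DD − V_GS)/R = (4.14 − 1.28) / 56.6 = 0.0505 mA.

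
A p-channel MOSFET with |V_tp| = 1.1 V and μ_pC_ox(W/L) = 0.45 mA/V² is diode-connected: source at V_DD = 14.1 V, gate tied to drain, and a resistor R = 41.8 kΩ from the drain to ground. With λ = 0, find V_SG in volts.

V_SG = 2.22 V

With gate tied to drain, V_SG = V_SD ≥ V_SG − |V_tp|, so the device is in saturation.
KCL at the drain: ½ k_p (V_SG − |V_tp|)² = (V_DD − V_SG)/R.
Let x = V_SG − 1.1. Then 9.4 x² + x − 13 = 0, giving x = 1.12 V (positive root), so V_SG = 2.22 V.
I_D = (V_DD − V_SG)/R = (14.1 − 2.22) / 41.8 = 0.284 mA.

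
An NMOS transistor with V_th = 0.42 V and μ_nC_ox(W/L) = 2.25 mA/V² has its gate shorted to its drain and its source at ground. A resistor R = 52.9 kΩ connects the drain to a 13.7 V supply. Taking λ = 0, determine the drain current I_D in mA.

I_D = 0.242 mA

With gate tied to drain, V_GS = V_DS ≥ V_GS − V_th, so the device is in saturation.
KCL at the drain: ½ k_n (V_GS − V_th)² = (V_DD − V_GS)/R.
Let x = V_GS − 0.42. Then 59.5 x² + x − 13.28 = 0, giving x = 0.464 V (positive root), so V_GS = 0.884 V.
I_D = (V_DD − V_GS)/R = (13.7 − 0.884) / 52.9 = 0.242 mA.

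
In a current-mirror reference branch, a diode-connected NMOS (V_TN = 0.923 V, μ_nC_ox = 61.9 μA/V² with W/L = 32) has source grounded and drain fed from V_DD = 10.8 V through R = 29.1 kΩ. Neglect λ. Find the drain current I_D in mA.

I_D = 0.320 mA

With gate tied to drain, V_GS = V_DS ≥ V_GS − V_TN, so the device is in saturation.
k_n = μ_nC_ox · (W/L) = 1.981 mA/V².
KCL at the drain: ½ k_n (V_GS − V_TN)² = (V_DD − V_GS)/R.
Let x = V_GS − 0.923. Then 28.8 x² + x − 9.877 = 0, giving x = 0.568 V (positive root), so V_GS = 1.49 V.
I_D = (V_DD − V_GS)/R = (10.8 − 1.49) / 29.1 = 0.32 mA.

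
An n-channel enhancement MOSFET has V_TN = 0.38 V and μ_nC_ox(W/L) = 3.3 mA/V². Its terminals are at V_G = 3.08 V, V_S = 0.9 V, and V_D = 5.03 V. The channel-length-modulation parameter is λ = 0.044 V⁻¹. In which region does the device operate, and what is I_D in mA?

Saturation; I_D = 6.32 mA

V_GS = V_G − V_S = 3.08 − 0.9 = 2.18 V; V_DS = V_D − V_S = 5.03 − 0.9 = 4.13 V.
V_ov = V_GS − V_TN = 2.18 − 0.38 = 1.8 V.
Since V_DS = 4.13 V ≥ V_ov = 1.8 V, the device is in saturation.
I_D = ½ k_n V_ov² (1 + λ V_DS) = 0.5 × 3.3 × 1.8² × (1 + 0.044 × 4.13) = 6.32 mA.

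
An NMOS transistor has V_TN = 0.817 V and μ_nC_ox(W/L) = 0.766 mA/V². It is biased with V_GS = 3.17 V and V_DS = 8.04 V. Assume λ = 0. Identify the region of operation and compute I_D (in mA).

Saturation; I_D = 2.12 mA

V_ov = V_GS − V_TN = 3.17 − 0.817 = 2.35 V.
Since V_DS = 8.04 V ≥ V_ov = 2.35 V, the device is in saturation.
I_D = ½ k_n V_ov² = 0.5 × 0.766 × 2.35² = 2.12 mA.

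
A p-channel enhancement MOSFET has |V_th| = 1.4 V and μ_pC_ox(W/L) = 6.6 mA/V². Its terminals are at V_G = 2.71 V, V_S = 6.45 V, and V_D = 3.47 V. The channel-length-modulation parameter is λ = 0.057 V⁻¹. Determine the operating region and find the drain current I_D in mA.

Saturation; I_D = 21.1 mA

V_SG = V_S − V_G = 6.45 − 2.71 = 3.74 V; V_SD = V_S − V_D = 6.45 − 3.47 = 2.98 V.
V_ov = V_SG − |V_th| = 3.74 − 1.4 = 2.34 V.
Since V_SD = 2.98 V ≥ V_ov = 2.34 V, the device is in saturation.
I_D = ½ k_p V_ov² (1 + λ V_SD) = 0.5 × 6.6 × 2.34² × (1 + 0.057 × 2.98) = 21.1 mA.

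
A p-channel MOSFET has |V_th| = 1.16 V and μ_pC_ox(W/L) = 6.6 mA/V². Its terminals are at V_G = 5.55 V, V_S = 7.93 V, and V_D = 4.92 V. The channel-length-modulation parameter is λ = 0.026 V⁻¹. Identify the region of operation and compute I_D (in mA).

V_SG = V_S − V_G = 7.93 − 5.55 = 2.38 V; V_SD = V_S − V_D = 7.93 − 4.92 = 3.01 V.
V_ov = V_SG − |V_th| = 2.38 − 1.16 = 1.22 V.
Since V_SD = 3.01 V ≥ V_ov = 1.22 V, the device is in saturation.
I_D = ½ k_p V_ov² (1 + λ V_SD) = 0.5 × 6.6 × 1.22² × (1 + 0.026 × 3.01) = 5.3 mA.

Saturation; I_D = 5.30 mA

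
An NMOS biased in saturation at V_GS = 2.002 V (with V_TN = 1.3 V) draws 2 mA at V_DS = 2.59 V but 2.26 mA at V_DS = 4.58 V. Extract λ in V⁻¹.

λ = 0.0786 V⁻¹

With V_GS fixed, I_D ∝ (1 + λ V_DS) in saturation, so I_D2/I_D1 = (1 + λ V_DS2)/(1 + λ V_DS1).
2.26/2 = 1.13 = (1 + 4.58 λ)/(1 + 2.59 λ).
Solving: λ (I_D1 V_DS2 − I_D2 V_DS1) = I_D2 − I_D1, so λ = (2.26 − 2) / (2 × 4.58 − 2.26 × 2.59) = 0.26 / 3.31 = 0.0786 V⁻¹.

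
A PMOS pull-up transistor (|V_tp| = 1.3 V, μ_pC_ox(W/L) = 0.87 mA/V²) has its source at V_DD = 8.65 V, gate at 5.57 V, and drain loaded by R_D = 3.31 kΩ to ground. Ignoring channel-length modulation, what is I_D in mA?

V_SG = V_DD − V_G = 8.65 − 5.57 = 3.08 V, so V_ov = 3.08 − 1.3 = 1.78 V.
Assume saturation: I_D = ½ k_p V_ov² = 0.5 × 0.87 × 1.78² = 1.38 mA, giving V_SD = V_DD − I_D R_D = 8.65 − 1.38 × 3.31 = 4.09 V.
V_SD = 4.09 V ≥ V_ov = 1.78 V, confirming saturation.

I_D = 1.38 mA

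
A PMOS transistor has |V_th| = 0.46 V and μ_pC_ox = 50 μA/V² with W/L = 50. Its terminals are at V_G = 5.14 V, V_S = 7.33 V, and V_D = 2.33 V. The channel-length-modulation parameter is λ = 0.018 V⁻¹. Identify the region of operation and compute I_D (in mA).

V_SG = V_S − V_G = 7.33 − 5.14 = 2.19 V; V_SD = V_S − V_D = 7.33 − 2.33 = 5 V.
k_p = μ_pC_ox · (W/L) = 2.5 mA/V².
V_ov = V_SG − |V_th| = 2.19 − 0.46 = 1.73 V.
Since V_SD = 5 V ≥ V_ov = 1.73 V, the device is in saturation.
I_D = ½ k_p V_ov² (1 + λ V_SD) = 0.5 × 2.5 × 1.73² × (1 + 0.018 × 5) = 4.08 mA.

Saturation; I_D = 4.08 mA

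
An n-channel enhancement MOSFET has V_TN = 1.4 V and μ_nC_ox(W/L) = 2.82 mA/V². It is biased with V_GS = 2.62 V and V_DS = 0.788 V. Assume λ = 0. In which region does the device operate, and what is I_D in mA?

Triode; I_D = 1.84 mA

V_ov = V_GS − V_TN = 2.62 − 1.4 = 1.22 V.
Since V_DS = 0.788 V < V_ov = 1.22 V, the device is in the triode region.
I_D = k_n [V_ov · V_DS − ½ V_DS²] = 2.82 × [1.22 × 0.788 − 0.5 × 0.788²] = 1.84 mA.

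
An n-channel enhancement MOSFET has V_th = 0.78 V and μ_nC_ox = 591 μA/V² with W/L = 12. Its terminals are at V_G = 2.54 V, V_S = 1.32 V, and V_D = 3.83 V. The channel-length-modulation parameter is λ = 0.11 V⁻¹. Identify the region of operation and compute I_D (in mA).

Saturation; I_D = 0.876 mA

V_GS = V_G − V_S = 2.54 − 1.32 = 1.22 V; V_DS = V_D − V_S = 3.83 − 1.32 = 2.51 V.
k_n = μ_nC_ox · (W/L) = 7.092 mA/V².
V_ov = V_GS − V_th = 1.22 − 0.78 = 0.44 V.
Since V_DS = 2.51 V ≥ V_ov = 0.44 V, the device is in saturation.
I_D = ½ k_n V_ov² (1 + λ V_DS) = 0.5 × 7.092 × 0.44² × (1 + 0.11 × 2.51) = 0.876 mA.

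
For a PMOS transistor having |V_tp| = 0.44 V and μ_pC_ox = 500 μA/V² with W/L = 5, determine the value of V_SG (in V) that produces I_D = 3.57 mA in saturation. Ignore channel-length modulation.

k_p = μ_pC_ox · (W/L) = 2.5 mA/V².
In saturation I_D = ½ k_p (V_SG − |V_tp|)², so V_SG − |V_tp| = √(2 I_D / k_p) = √(2 × 3.57 / 2.5) = 1.69 V.
V_SG = 0.44 + 1.69 = 2.13 V.

V_SG = 2.13 V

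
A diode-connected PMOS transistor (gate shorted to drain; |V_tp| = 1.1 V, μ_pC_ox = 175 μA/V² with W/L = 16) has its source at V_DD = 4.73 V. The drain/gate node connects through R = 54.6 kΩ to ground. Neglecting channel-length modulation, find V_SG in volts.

With gate tied to drain, V_SG = V_SD ≥ V_SG − |V_tp|, so the device is in saturation.
k_p = μ_pC_ox · (W/L) = 2.8 mA/V².
KCL at the drain: ½ k_p (V_SG − |V_tp|)² = (V_DD − V_SG)/R.
Let x = V_SG − 1.1. Then 76.4 x² + x − 3.63 = 0, giving x = 0.211 V (positive root), so V_SG = 1.31 V.
I_D = (V_DD − V_SG)/R = (4.73 − 1.31) / 54.6 = 0.0626 mA.

V_SG = 1.31 V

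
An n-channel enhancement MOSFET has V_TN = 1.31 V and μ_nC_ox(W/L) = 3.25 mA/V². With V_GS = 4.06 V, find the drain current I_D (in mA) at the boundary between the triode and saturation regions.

At the boundary V_DS = V_ov = V_GS − V_TN = 4.06 − 1.31 = 2.75 V.
I_D = ½ k_n V_ov² = 0.5 × 3.25 × 2.75² = 12.3 mA.

I_D = 12.3 mA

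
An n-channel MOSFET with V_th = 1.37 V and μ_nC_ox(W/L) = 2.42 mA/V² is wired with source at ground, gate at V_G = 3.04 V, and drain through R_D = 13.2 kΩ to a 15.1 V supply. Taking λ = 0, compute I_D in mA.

V_GS = V_G = 3.04 V, so V_ov = 3.04 − 1.37 = 1.67 V.
Assume saturation: I_D = ½ k_n V_ov² = 0.5 × 2.42 × 1.67² = 3.37 mA, giving V_DS = V_DD − I_D R_D = 15.1 − 3.37 × 13.2 = -29.4 V.
But -29.4 V < V_ov = 1.67 V, so the device is actually in triode.
In triode I_D = k_n[V_ov V_DS − ½ V_DS²] and I_D = (V_DD − V_DS)/R_D. Equating: 16 V_DS² − 54.35 V_DS + 15.1 = 0, giving V_DS = 0.305 V (the root below V_ov).
I_D = (15.1 − 0.305) / 13.2 = 1.12 mA.

I_D = 1.12 mA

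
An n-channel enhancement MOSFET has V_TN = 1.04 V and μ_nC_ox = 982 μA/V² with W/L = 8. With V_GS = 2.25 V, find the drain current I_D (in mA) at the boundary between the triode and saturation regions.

I_D = 5.75 mA

At the boundary V_DS = V_ov = V_GS − V_TN = 2.25 − 1.04 = 1.21 V.
k_n = μ_nC_ox · (W/L) = 7.856 mA/V².
I_D = ½ k_n V_ov² = 0.5 × 7.856 × 1.21² = 5.75 mA.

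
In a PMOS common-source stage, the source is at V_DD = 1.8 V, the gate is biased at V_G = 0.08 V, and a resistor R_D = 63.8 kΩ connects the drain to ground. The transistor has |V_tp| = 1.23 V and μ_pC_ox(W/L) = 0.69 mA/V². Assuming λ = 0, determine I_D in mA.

I_D = 0.0268 mA

V_SG = V_DD − V_G = 1.8 − 0.08 = 1.72 V, so V_ov = 1.72 − 1.23 = 0.49 V.
Assume saturation: I_D = ½ k_p V_ov² = 0.5 × 0.69 × 0.49² = 0.0828 mA, giving V_SD = V_DD − I_D R_D = 1.8 − 0.0828 × 63.8 = -3.48 V.
But -3.48 V < V_ov = 0.49 V, so the device is actually in triode.
In triode I_D = k_p[V_ov V_SD − ½ V_SD²] and I_D = (V_DD − V_SD)/R_D. Equating: 22 V_SD² − 22.57 V_SD + 1.8 = 0, giving V_SD = 0.0872 V (the root below V_ov).
I_D = (1.8 − 0.0872) / 63.8 = 0.0268 mA.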